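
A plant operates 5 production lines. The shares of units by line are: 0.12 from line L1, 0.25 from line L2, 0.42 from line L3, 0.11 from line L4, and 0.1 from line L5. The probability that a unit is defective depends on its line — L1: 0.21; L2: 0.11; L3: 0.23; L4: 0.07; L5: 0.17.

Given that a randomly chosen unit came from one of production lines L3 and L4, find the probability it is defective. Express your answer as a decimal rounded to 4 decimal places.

0.1968

Let S = {L3, L4}.
P(S) = 0.42 + 0.11 = 0.53.
P(D ∩ S) = 0.23·0.42 + 0.07·0.11 = 0.0966 + 0.0077 = 0.1043.
P(D | S) = 0.1043 / 0.53 = 0.196792…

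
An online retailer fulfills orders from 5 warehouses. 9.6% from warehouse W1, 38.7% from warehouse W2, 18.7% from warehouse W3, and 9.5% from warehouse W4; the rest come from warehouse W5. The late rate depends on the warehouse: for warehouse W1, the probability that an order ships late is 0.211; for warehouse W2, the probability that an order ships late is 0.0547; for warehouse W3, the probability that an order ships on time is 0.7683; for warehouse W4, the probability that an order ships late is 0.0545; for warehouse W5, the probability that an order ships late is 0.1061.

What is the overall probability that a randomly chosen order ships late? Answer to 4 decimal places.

P(W5) = 1 − (0.096 + 0.387 + 0.187 + 0.095) = 0.235.
P(L|W3) = 1 − 0.7683 = 0.2317.
Summing over the partition,
P(L) = P(L|W1)·P(W1) + P(L|W2)·P(W2) + P(L|W3)·P(W3) + P(L|W4)·P(W4) + P(L|W5)·P(W5)
      = 0.211·0.096 + 0.0547·0.387 + 0.2317·0.187 + 0.0545·0.095 + 0.1061·0.235
      = 0.020256 + 0.0211689 + 0.0433279 + 0.0051775 + 0.0249335 = 0.1148638

0.1149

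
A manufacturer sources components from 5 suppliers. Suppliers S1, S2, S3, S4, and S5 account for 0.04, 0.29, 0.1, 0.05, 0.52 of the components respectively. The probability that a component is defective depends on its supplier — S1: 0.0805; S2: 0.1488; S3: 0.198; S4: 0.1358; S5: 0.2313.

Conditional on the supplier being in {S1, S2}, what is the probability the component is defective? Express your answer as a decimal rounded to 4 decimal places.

P(D|S) ≈ 0.1405

Let S = {S1, S2}.
P(S) = 0.04 + 0.29 = 0.33.
P(D ∩ S) = 0.0805·0.04 + 0.1488·0.29 = 0.00322 + 0.043152 = 0.046372.
P(D | S) = 0.046372 / 0.33 = 0.140521…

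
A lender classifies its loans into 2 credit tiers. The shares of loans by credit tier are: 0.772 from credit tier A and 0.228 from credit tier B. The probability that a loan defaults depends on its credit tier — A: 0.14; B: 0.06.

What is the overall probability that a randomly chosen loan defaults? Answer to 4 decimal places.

P(D) ≈ 0.1218

P(D) = P(D|A)·P(A) + P(D|B)·P(B)
      = 0.14·0.772 + 0.06·0.228
      = 0.10808 + 0.01368 = 0.12176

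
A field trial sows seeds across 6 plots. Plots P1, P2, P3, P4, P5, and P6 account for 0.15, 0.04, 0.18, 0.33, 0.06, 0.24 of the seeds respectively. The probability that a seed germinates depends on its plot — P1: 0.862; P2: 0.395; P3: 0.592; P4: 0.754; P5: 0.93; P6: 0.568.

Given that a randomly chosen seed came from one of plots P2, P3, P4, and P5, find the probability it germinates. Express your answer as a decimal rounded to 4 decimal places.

P(G|S) ≈ 0.7000

Let S = {P2, P3, P4, P5}.
P(S) = 0.04 + 0.18 + 0.33 + 0.06 = 0.61.
P(G ∩ S) = 0.395·0.04 + 0.592·0.18 + 0.754·0.33 + 0.93·0.06 = 0.0158 + 0.10656 + 0.24882 + 0.0558 = 0.42698.
P(G | S) = 0.42698 / 0.61 = 0.699967…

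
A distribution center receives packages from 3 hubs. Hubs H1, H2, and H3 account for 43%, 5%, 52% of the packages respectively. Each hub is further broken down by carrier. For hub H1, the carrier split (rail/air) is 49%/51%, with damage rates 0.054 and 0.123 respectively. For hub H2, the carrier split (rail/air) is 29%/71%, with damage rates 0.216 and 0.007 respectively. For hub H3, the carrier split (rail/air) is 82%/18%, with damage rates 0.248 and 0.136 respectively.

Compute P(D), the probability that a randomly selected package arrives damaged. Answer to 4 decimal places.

0.1602

P(D|H1) = 0.49·0.054 + 0.51·0.123 = 0.02646 + 0.06273 = 0.08919
P(D|H2) = 0.29·0.216 + 0.71·0.007 = 0.06264 + 0.00497 = 0.06761
P(D|H3) = 0.82·0.248 + 0.18·0.136 = 0.20336 + 0.02448 = 0.22784
By total probability over the outer partition,
P(D) = 0.43·0.08919 + 0.05·0.06761 + 0.52·0.22784
      = 0.0383517 + 0.0033805 + 0.1184768 = 0.160209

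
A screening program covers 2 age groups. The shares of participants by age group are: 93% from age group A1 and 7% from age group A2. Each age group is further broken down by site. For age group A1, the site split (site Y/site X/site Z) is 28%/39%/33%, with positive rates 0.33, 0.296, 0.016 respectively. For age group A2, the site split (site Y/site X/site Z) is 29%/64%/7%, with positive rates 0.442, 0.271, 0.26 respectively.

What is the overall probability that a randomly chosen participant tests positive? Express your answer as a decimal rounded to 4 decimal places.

P(T|A1) = 0.28·0.33 + 0.39·0.296 + 0.33·0.016 = 0.0924 + 0.11544 + 0.00528 = 0.21312
P(T|A2) = 0.29·0.442 + 0.64·0.271 + 0.07·0.26 = 0.12818 + 0.17344 + 0.0182 = 0.31982
By total probability over the outer partition,
P(T) = 0.93·0.21312 + 0.07·0.31982
      = 0.1982016 + 0.0223874 = 0.220589

P(T) ≈ 0.2206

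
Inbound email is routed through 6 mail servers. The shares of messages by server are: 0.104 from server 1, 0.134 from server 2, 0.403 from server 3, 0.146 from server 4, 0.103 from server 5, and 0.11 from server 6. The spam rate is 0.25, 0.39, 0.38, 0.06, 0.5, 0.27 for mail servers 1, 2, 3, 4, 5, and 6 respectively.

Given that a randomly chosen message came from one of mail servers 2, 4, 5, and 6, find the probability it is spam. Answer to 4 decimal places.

P(S|J) ≈ 0.2885

Let J = {2, 4, 5, 6}.
P(J) = 0.134 + 0.146 + 0.103 + 0.11 = 0.493.
P(S ∩ J) = 0.39·0.134 + 0.06·0.146 + 0.5·0.103 + 0.27·0.11 = 0.05226 + 0.00876 + 0.0515 + 0.0297 = 0.14222.
P(S | J) = 0.14222 / 0.493 = 0.288479…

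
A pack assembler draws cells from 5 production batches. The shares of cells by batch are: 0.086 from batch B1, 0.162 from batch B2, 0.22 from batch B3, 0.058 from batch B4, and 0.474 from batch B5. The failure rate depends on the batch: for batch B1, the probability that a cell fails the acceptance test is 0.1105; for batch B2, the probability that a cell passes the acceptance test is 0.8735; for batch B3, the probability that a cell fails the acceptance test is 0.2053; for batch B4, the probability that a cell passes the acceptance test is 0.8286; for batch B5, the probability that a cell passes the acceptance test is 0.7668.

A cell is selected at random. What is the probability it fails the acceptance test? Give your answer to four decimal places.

0.1956

P(F|B2) = 1 − 0.8735 = 0.1265.
P(F|B4) = 1 − 0.8286 = 0.1714.
P(F|B5) = 1 − 0.7668 = 0.2332.
Summing over the partition,
P(F) = P(F|B1)·P(B1) + P(F|B2)·P(B2) + P(F|B3)·P(B3) + P(F|B4)·P(B4) + P(F|B5)·P(B5)
      = 0.1105·0.086 + 0.1265·0.162 + 0.2053·0.22 + 0.1714·0.058 + 0.2332·0.474
      = 0.009503 + 0.020493 + 0.045166 + 0.0099412 + 0.1105368 = 0.19564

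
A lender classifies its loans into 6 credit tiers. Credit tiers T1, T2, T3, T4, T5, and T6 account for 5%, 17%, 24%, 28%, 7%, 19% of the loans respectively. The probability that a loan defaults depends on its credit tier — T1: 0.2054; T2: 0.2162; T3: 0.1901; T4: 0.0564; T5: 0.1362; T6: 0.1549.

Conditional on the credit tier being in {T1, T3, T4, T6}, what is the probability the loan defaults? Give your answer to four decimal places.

Let S = {T1, T3, T4, T6}.
P(S) = 0.05 + 0.24 + 0.28 + 0.19 = 0.76.
P(D ∩ S) = 0.2054·0.05 + 0.1901·0.24 + 0.0564·0.28 + 0.1549·0.19 = 0.01027 + 0.045624 + 0.015792 + 0.029431 = 0.101117.
P(D | S) = 0.101117 / 0.76 = 0.133049…

0.1330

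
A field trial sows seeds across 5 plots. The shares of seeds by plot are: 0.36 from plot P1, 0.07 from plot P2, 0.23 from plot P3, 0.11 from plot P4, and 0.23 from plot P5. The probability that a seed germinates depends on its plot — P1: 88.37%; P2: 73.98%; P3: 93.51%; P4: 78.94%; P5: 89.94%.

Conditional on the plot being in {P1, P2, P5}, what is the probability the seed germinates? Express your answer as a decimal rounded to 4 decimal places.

0.8739

Let S = {P1, P2, P5}.
P(S) = 0.36 + 0.07 + 0.23 = 0.66.
P(G ∩ S) = 0.8837·0.36 + 0.7398·0.07 + 0.8994·0.23 = 0.318132 + 0.051786 + 0.206862 = 0.57678.
P(G | S) = 0.57678 / 0.66 = 0.873909…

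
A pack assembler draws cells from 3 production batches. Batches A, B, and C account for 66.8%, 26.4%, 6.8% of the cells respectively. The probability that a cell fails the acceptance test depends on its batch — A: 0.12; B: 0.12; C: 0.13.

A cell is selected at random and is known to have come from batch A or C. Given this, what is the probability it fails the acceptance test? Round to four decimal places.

Let S = {A, C}.
P(S) = 0.668 + 0.068 = 0.736.
P(F ∩ S) = 0.12·0.668 + 0.13·0.068 = 0.08016 + 0.00884 = 0.089.
P(F | S) = 0.089 / 0.736 = 0.120924…

P(F|S) ≈ 0.1209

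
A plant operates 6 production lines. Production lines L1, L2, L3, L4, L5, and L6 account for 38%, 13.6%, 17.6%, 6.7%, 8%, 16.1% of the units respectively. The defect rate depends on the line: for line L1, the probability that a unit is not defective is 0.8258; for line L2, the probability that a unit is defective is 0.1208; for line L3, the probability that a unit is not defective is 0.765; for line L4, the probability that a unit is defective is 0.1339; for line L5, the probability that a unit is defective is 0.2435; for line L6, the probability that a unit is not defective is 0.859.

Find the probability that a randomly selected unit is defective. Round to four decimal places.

P(D|L1) = 1 − 0.8258 = 0.1742.
P(D|L3) = 1 − 0.765 = 0.235.
P(D|L6) = 1 − 0.859 = 0.141.
Summing over the partition,
P(D) = P(D|L1)·P(L1) + P(D|L2)·P(L2) + P(D|L3)·P(L3) + P(D|L4)·P(L4) + P(D|L5)·P(L5) + P(D|L6)·P(L6)
      = 0.1742·0.38 + 0.1208·0.136 + 0.235·0.176 + 0.1339·0.067 + 0.2435·0.08 + 0.141·0.161
      = 0.066196 + 0.0164288 + 0.04136 + 0.0089713 + 0.01948 + 0.022701 = 0.1751371

P(D) ≈ 0.1751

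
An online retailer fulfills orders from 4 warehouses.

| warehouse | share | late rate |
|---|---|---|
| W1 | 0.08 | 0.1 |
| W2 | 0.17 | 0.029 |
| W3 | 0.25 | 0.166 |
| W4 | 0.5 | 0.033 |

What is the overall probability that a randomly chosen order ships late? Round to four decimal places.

0.0709

By the law of total probability,
P(L) = P(L|W1)·P(W1) + P(L|W2)·P(W2) + P(L|W3)·P(W3) + P(L|W4)·P(W4)
      = 0.1·0.08 + 0.029·0.17 + 0.166·0.25 + 0.033·0.5
      = 0.008 + 0.00493 + 0.0415 + 0.0165 = 0.07093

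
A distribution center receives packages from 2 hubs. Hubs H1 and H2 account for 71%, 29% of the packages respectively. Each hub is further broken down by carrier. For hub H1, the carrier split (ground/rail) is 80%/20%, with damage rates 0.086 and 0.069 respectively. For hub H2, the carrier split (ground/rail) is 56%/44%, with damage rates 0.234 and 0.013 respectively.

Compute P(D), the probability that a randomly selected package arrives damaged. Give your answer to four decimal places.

P(D|H1) = 0.8·0.086 + 0.2·0.069 = 0.0688 + 0.0138 = 0.0826
P(D|H2) = 0.56·0.234 + 0.44·0.013 = 0.13104 + 0.00572 = 0.13676
By total probability over the outer partition,
P(D) = 0.71·0.0826 + 0.29·0.13676
      = 0.058646 + 0.0396604 = 0.0983064

0.0983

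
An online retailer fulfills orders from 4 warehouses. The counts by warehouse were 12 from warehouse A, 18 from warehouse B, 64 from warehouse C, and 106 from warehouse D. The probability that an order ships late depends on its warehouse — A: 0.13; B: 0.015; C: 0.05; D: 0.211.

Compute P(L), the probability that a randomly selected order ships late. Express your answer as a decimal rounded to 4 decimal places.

Total: 12 + 18 + 64 + 106 = 200.
P(A) = 12/200 = 0.06. P(B) = 18/200 = 0.09. P(C) = 64/200 = 0.32. P(D) = 106/200 = 0.53.
Using total probability over the partition,
P(L) = P(L|A)·P(A) + P(L|B)·P(B) + P(L|C)·P(C) + P(L|D)·P(D)
      = 0.13·0.06 + 0.015·0.09 + 0.05·0.32 + 0.211·0.53
      = 0.0078 + 0.00135 + 0.016 + 0.11183 = 0.13698

P(L) ≈ 0.1370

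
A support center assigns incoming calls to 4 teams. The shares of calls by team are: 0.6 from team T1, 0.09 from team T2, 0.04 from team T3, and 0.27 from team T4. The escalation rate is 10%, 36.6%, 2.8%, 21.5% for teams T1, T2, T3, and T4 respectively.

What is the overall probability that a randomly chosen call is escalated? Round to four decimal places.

0.1521

Summing over the partition,
P(E) = P(E|T1)·P(T1) + P(E|T2)·P(T2) + P(E|T3)·P(T3) + P(E|T4)·P(T4)
      = 0.1·0.6 + 0.366·0.09 + 0.028·0.04 + 0.215·0.27
      = 0.06 + 0.03294 + 0.00112 + 0.05805 = 0.15211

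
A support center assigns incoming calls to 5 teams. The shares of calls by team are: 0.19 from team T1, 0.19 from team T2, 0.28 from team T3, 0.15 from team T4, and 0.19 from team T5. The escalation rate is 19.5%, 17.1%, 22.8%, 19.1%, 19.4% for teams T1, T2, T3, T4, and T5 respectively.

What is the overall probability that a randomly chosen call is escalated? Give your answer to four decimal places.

By the law of total probability,
P(E) = P(E|T1)·P(T1) + P(E|T2)·P(T2) + P(E|T3)·P(T3) + P(E|T4)·P(T4) + P(E|T5)·P(T5)
      = 0.195·0.19 + 0.171·0.19 + 0.228·0.28 + 0.191·0.15 + 0.194·0.19
      = 0.03705 + 0.03249 + 0.06384 + 0.02865 + 0.03686 = 0.19889

P(E) ≈ 0.1989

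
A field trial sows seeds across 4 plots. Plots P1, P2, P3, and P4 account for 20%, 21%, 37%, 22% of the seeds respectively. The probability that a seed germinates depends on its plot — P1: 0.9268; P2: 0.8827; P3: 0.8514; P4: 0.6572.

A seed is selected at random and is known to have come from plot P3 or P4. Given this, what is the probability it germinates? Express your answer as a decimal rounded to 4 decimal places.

P(G|S) ≈ 0.7790

Let S = {P3, P4}.
P(S) = 0.37 + 0.22 = 0.59.
P(G ∩ S) = 0.8514·0.37 + 0.6572·0.22 = 0.315018 + 0.144584 = 0.459602.
P(G | S) = 0.459602 / 0.59 = 0.778986…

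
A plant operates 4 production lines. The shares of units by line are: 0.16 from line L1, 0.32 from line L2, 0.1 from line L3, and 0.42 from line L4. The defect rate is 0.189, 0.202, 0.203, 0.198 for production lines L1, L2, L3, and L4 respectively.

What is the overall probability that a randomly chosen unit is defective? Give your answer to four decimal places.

By the law of total probability,
P(D) = P(D|L1)·P(L1) + P(D|L2)·P(L2) + P(D|L3)·P(L3) + P(D|L4)·P(L4)
      = 0.189·0.16 + 0.202·0.32 + 0.203·0.1 + 0.198·0.42
      = 0.03024 + 0.06464 + 0.0203 + 0.08316 = 0.19834

0.1983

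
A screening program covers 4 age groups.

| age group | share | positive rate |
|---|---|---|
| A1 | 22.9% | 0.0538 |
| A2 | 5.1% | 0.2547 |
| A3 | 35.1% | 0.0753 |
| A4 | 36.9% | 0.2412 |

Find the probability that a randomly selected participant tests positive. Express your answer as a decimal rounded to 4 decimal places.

0.1407

Summing over the partition,
P(T) = P(T|A1)·P(A1) + P(T|A2)·P(A2) + P(T|A3)·P(A3) + P(T|A4)·P(A4)
      = 0.0538·0.229 + 0.2547·0.051 + 0.0753·0.351 + 0.2412·0.369
      = 0.0123202 + 0.0129897 + 0.0264303 + 0.0890028 = 0.140743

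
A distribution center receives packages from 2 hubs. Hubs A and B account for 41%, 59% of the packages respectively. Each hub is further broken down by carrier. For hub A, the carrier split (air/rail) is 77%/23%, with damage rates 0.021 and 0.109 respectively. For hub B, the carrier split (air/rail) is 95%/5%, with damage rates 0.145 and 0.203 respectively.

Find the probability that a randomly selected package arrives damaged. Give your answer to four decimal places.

0.1042

P(D|A) = 0.77·0.021 + 0.23·0.109 = 0.01617 + 0.02507 = 0.04124
P(D|B) = 0.95·0.145 + 0.05·0.203 = 0.13775 + 0.01015 = 0.1479
Then overall,
P(D) = 0.41·0.04124 + 0.59·0.1479
      = 0.0169084 + 0.087261 = 0.1041694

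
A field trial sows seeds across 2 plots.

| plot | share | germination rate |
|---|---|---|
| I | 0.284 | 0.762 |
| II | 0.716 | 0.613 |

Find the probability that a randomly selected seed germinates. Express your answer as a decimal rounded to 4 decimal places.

P(G) ≈ 0.6553

By the law of total probability,
P(G) = P(G|I)·P(I) + P(G|II)·P(II)
      = 0.762·0.284 + 0.613·0.716
      = 0.216408 + 0.438908 = 0.655316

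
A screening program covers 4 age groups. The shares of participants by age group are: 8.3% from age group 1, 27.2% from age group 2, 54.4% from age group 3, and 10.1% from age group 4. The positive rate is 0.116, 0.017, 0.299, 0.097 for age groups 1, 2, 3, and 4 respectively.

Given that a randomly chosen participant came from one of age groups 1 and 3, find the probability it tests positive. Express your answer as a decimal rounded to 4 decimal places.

P(T|S) ≈ 0.2748

Let S = {1, 3}.
P(S) = 0.083 + 0.544 = 0.627.
P(T ∩ S) = 0.116·0.083 + 0.299·0.544 = 0.009628 + 0.162656 = 0.172284.
P(T | S) = 0.172284 / 0.627 = 0.274775…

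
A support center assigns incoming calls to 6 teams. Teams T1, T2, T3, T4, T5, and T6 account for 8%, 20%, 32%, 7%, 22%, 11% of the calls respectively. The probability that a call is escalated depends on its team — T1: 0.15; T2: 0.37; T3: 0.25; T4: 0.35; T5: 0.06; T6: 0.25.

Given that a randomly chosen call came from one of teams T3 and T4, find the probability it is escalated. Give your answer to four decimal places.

0.2679

Let S = {T3, T4}.
P(S) = 0.32 + 0.07 = 0.39.
P(E ∩ S) = 0.25·0.32 + 0.35·0.07 = 0.08 + 0.0245 = 0.1045.
P(E | S) = 0.1045 / 0.39 = 0.267949…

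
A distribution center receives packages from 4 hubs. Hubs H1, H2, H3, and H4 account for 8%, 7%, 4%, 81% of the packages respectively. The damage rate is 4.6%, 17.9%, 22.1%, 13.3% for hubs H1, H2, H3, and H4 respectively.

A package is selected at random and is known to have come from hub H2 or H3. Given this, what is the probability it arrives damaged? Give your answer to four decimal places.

P(D|S) ≈ 0.1943

Let S = {H2, H3}.
P(S) = 0.07 + 0.04 = 0.11.
P(D ∩ S) = 0.179·0.07 + 0.221·0.04 = 0.01253 + 0.00884 = 0.02137.
P(D | S) = 0.02137 / 0.11 = 0.194273…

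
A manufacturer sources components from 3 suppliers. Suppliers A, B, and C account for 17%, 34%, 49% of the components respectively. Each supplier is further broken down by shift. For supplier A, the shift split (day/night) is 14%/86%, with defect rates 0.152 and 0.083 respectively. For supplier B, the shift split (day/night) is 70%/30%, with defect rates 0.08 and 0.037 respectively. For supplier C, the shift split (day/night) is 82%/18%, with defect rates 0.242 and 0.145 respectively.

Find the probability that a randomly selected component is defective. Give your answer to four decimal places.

P(D|A) = 0.14·0.152 + 0.86·0.083 = 0.02128 + 0.07138 = 0.09266
P(D|B) = 0.7·0.08 + 0.3·0.037 = 0.056 + 0.0111 = 0.0671
P(D|C) = 0.82·0.242 + 0.18·0.145 = 0.19844 + 0.0261 = 0.22454
Then overall,
P(D) = 0.17·0.09266 + 0.34·0.0671 + 0.49·0.22454
      = 0.0157522 + 0.022814 + 0.1100246 = 0.1485908

P(D) ≈ 0.1486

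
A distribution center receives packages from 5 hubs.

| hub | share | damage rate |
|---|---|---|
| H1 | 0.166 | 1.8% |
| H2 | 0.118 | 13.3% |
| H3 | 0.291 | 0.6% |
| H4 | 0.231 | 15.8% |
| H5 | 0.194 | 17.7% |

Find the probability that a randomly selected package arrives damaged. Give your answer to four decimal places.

0.0913

P(D) = P(D|H1)·P(H1) + P(D|H2)·P(H2) + P(D|H3)·P(H3) + P(D|H4)·P(H4) + P(D|H5)·P(H5)
      = 0.018·0.166 + 0.133·0.118 + 0.006·0.291 + 0.158·0.231 + 0.177·0.194
      = 0.002988 + 0.015694 + 0.001746 + 0.036498 + 0.034338 = 0.091264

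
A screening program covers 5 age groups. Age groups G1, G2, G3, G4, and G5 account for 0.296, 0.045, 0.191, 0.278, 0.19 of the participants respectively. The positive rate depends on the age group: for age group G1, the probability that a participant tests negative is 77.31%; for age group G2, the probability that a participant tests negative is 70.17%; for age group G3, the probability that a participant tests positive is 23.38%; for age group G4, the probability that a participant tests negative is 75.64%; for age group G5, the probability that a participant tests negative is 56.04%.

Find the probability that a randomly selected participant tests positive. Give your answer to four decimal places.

P(T|G1) = 1 − 0.7731 = 0.2269.
P(T|G2) = 1 − 0.7017 = 0.2983.
P(T|G4) = 1 − 0.7564 = 0.2436.
P(T|G5) = 1 − 0.5604 = 0.4396.
By the law of total probability,
P(T) = P(T|G1)·P(G1) + P(T|G2)·P(G2) + P(T|G3)·P(G3) + P(T|G4)·P(G4) + P(T|G5)·P(G5)
      = 0.2269·0.296 + 0.2983·0.045 + 0.2338·0.191 + 0.2436·0.278 + 0.4396·0.19
      = 0.0671624 + 0.0134235 + 0.0446558 + 0.0677208 + 0.083524 = 0.2764865

P(T) ≈ 0.2765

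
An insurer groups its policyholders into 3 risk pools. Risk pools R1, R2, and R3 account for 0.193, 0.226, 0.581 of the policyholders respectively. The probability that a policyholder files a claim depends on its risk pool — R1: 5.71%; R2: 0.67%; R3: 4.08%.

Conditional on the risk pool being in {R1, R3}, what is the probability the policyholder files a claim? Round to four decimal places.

P(C|S) ≈ 0.0449

Let S = {R1, R3}.
P(S) = 0.193 + 0.581 = 0.774.
P(C ∩ S) = 0.0571·0.193 + 0.0408·0.581 = 0.0110203 + 0.0237048 = 0.0347251.
P(C | S) = 0.0347251 / 0.774 = 0.044864…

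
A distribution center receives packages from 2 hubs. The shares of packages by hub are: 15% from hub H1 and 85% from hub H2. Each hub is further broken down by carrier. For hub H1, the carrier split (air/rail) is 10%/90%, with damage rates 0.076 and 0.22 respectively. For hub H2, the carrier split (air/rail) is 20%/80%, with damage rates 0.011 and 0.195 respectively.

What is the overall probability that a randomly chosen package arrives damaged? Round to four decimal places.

0.1653

P(D|H1) = 0.1·0.076 + 0.9·0.22 = 0.0076 + 0.198 = 0.2056
P(D|H2) = 0.2·0.011 + 0.8·0.195 = 0.0022 + 0.156 = 0.1582
By total probability over the outer partition,
P(D) = 0.15·0.2056 + 0.85·0.1582
      = 0.03084 + 0.13447 = 0.16531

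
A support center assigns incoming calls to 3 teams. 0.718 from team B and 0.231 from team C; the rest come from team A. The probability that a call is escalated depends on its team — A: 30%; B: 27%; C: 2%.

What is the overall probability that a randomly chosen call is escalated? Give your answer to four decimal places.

P(A) = 1 − (0.718 + 0.231) = 0.051.
Summing over the partition,
P(E) = P(E|A)·P(A) + P(E|B)·P(B) + P(E|C)·P(C)
      = 0.3·0.051 + 0.27·0.718 + 0.02·0.231
      = 0.0153 + 0.19386 + 0.00462 = 0.21378

0.2138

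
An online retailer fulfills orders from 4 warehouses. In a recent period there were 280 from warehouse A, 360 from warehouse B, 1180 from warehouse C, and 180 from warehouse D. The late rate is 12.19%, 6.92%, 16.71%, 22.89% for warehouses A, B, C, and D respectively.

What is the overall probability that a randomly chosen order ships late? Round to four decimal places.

P(L) ≈ 0.1487

Total: 280 + 360 + 1180 + 180 = 2000.
P(A) = 280/2000 = 0.14. P(B) = 360/2000 = 0.18. P(C) = 1180/2000 = 0.59. P(D) = 180/2000 = 0.09.
By the law of total probability,
P(L) = P(L|A)·P(A) + P(L|B)·P(B) + P(L|C)·P(C) + P(L|D)·P(D)
      = 0.1219·0.14 + 0.0692·0.18 + 0.1671·0.59 + 0.2289·0.09
      = 0.017066 + 0.012456 + 0.098589 + 0.020601 = 0.148712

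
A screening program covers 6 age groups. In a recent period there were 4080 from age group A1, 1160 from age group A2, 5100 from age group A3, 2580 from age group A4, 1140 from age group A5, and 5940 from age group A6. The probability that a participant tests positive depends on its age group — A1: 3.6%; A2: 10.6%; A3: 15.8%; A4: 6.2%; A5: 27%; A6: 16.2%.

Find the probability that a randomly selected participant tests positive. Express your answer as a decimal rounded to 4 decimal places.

0.1253

Total: 4080 + 1160 + 5100 + 2580 + 1140 + 5940 = 20000.
P(A1) = 4080/20000 = 0.204. P(A2) = 1160/20000 = 0.058. P(A3) = 5100/20000 = 0.255. P(A4) = 2580/20000 = 0.129. P(A5) = 1140/20000 = 0.057. P(A6) = 5940/20000 = 0.297.
P(T) = P(T|A1)·P(A1) + P(T|A2)·P(A2) + P(T|A3)·P(A3) + P(T|A4)·P(A4) + P(T|A5)·P(A5) + P(T|A6)·P(A6)
      = 0.036·0.204 + 0.106·0.058 + 0.158·0.255 + 0.062·0.129 + 0.27·0.057 + 0.162·0.297
      = 0.007344 + 0.006148 + 0.04029 + 0.007998 + 0.01539 + 0.048114 = 0.125284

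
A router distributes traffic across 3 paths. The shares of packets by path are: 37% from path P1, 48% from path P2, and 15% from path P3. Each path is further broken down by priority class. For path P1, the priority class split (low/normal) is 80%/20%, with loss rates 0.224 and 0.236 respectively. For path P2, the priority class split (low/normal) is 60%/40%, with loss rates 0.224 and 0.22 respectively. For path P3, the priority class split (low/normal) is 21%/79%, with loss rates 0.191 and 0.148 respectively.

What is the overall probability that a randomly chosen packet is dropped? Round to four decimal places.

P(L|P1) = 0.8·0.224 + 0.2·0.236 = 0.1792 + 0.0472 = 0.2264
P(L|P2) = 0.6·0.224 + 0.4·0.22 = 0.1344 + 0.088 = 0.2224
P(L|P3) = 0.21·0.191 + 0.79·0.148 = 0.04011 + 0.11692 = 0.15703
By total probability over the outer partition,
P(L) = 0.37·0.2264 + 0.48·0.2224 + 0.15·0.15703
      = 0.083768 + 0.106752 + 0.0235545 = 0.2140745

P(L) ≈ 0.2141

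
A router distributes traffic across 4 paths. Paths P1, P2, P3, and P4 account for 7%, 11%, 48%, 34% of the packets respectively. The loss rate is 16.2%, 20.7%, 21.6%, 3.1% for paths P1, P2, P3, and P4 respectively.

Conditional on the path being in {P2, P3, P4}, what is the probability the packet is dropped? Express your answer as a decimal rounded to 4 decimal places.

Let S = {P2, P3, P4}.
P(S) = 0.11 + 0.48 + 0.34 = 0.93.
P(L ∩ S) = 0.207·0.11 + 0.216·0.48 + 0.031·0.34 = 0.02277 + 0.10368 + 0.01054 = 0.13699.
P(L | S) = 0.13699 / 0.93 = 0.147301…

0.1473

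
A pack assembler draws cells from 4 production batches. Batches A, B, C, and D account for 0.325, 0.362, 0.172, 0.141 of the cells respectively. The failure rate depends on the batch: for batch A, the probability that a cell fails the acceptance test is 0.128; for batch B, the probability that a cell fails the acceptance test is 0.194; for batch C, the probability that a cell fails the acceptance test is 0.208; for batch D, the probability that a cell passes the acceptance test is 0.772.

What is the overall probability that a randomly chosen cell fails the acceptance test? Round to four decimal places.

P(F) ≈ 0.1798

P(F|D) = 1 − 0.772 = 0.228.
By the law of total probability,
P(F) = P(F|A)·P(A) + P(F|B)·P(B) + P(F|C)·P(C) + P(F|D)·P(D)
      = 0.128·0.325 + 0.194·0.362 + 0.208·0.172 + 0.228·0.141
      = 0.0416 + 0.070228 + 0.035776 + 0.032148 = 0.179752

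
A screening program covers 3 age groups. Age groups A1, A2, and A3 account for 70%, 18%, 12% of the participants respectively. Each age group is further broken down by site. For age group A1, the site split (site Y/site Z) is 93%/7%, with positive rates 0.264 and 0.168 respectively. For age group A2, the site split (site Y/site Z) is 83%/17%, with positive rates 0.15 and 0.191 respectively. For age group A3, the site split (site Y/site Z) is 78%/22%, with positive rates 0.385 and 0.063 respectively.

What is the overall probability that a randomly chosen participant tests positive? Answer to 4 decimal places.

P(T|A1) = 0.93·0.264 + 0.07·0.168 = 0.24552 + 0.01176 = 0.25728
P(T|A2) = 0.83·0.15 + 0.17·0.191 = 0.1245 + 0.03247 = 0.15697
P(T|A3) = 0.78·0.385 + 0.22·0.063 = 0.3003 + 0.01386 = 0.31416
Then overall,
P(T) = 0.7·0.25728 + 0.18·0.15697 + 0.12·0.31416
      = 0.180096 + 0.0282546 + 0.0376992 = 0.2460498

0.2460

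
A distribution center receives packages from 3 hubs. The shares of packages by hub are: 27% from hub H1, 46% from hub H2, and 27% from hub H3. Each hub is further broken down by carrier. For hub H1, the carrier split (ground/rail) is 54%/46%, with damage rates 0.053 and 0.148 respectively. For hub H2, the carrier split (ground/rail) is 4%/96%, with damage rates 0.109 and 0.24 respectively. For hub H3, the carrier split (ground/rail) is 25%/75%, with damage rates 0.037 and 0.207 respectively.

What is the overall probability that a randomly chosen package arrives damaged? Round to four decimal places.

P(D|H1) = 0.54·0.053 + 0.46·0.148 = 0.02862 + 0.06808 = 0.0967
P(D|H2) = 0.04·0.109 + 0.96·0.24 = 0.00436 + 0.2304 = 0.23476
P(D|H3) = 0.25·0.037 + 0.75·0.207 = 0.00925 + 0.15525 = 0.1645
Then overall,
P(D) = 0.27·0.0967 + 0.46·0.23476 + 0.27·0.1645
      = 0.026109 + 0.1079896 + 0.044415 = 0.1785136

P(D) ≈ 0.1785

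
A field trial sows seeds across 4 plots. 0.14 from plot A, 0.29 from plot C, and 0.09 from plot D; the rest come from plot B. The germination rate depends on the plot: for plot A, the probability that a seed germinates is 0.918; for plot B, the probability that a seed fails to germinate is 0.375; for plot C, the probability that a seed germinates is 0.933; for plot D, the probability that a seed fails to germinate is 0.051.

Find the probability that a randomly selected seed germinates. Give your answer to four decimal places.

P(B) = 1 − (0.14 + 0.29 + 0.09) = 0.48.
P(G|B) = 1 − 0.375 = 0.625.
P(G|D) = 1 − 0.051 = 0.949.
Summing over the partition,
P(G) = P(G|A)·P(A) + P(G|B)·P(B) + P(G|C)·P(C) + P(G|D)·P(D)
      = 0.918·0.14 + 0.625·0.48 + 0.933·0.29 + 0.949·0.09
      = 0.12852 + 0.3 + 0.27057 + 0.08541 = 0.7845

0.7845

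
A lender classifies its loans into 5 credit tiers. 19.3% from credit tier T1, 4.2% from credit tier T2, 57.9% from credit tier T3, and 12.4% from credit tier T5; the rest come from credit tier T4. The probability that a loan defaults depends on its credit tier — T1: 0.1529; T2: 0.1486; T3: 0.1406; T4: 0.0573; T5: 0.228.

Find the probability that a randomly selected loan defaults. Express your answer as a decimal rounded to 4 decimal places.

P(T4) = 1 − (0.193 + 0.042 + 0.579 + 0.124) = 0.062.
P(D) = P(D|T1)·P(T1) + P(D|T2)·P(T2) + P(D|T3)·P(T3) + P(D|T4)·P(T4) + P(D|T5)·P(T5)
      = 0.1529·0.193 + 0.1486·0.042 + 0.1406·0.579 + 0.0573·0.062 + 0.228·0.124
      = 0.0295097 + 0.0062412 + 0.0814074 + 0.0035526 + 0.028272 = 0.1489829

P(D) ≈ 0.1490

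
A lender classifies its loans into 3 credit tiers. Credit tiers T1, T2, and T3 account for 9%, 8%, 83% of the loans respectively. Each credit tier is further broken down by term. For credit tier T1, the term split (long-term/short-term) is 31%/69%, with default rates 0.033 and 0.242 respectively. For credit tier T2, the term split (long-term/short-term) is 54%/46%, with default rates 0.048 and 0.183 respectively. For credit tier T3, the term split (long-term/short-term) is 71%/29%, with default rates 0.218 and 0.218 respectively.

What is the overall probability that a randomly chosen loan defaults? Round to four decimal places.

P(D|T1) = 0.31·0.033 + 0.69·0.242 = 0.01023 + 0.16698 = 0.17721
P(D|T2) = 0.54·0.048 + 0.46·0.183 = 0.02592 + 0.08418 = 0.1101
P(D|T3) = 0.71·0.218 + 0.29·0.218 = 0.15478 + 0.06322 = 0.218
Then overall,
P(D) = 0.09·0.17721 + 0.08·0.1101 + 0.83·0.218
      = 0.0159489 + 0.008808 + 0.18094 = 0.2056969

0.2057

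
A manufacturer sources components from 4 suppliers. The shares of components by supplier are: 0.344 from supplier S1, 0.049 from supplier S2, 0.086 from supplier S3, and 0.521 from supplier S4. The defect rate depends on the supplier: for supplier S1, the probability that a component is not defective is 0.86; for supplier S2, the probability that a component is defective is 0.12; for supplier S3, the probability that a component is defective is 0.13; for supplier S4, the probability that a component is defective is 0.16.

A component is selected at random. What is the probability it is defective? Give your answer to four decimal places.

P(D|S1) = 1 − 0.86 = 0.14.
P(D) = P(D|S1)·P(S1) + P(D|S2)·P(S2) + P(D|S3)·P(S3) + P(D|S4)·P(S4)
      = 0.14·0.344 + 0.12·0.049 + 0.13·0.086 + 0.16·0.521
      = 0.04816 + 0.00588 + 0.01118 + 0.08336 = 0.14858

0.1486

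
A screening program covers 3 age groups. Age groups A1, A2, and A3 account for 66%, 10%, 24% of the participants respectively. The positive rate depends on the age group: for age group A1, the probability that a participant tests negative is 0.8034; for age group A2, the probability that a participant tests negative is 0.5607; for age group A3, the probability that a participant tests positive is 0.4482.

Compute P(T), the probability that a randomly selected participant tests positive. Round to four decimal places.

P(T|A1) = 1 − 0.8034 = 0.1966.
P(T|A2) = 1 − 0.5607 = 0.4393.
P(T) = P(T|A1)·P(A1) + P(T|A2)·P(A2) + P(T|A3)·P(A3)
      = 0.1966·0.66 + 0.4393·0.1 + 0.4482·0.24
      = 0.129756 + 0.04393 + 0.107568 = 0.281254

P(T) ≈ 0.2813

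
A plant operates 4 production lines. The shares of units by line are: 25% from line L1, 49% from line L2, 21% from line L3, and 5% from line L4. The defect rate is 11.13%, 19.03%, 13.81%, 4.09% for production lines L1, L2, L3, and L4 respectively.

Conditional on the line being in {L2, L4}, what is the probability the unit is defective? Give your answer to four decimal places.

0.1765

Let S = {L2, L4}.
P(S) = 0.49 + 0.05 = 0.54.
P(D ∩ S) = 0.1903·0.49 + 0.0409·0.05 = 0.093247 + 0.002045 = 0.095292.
P(D | S) = 0.095292 / 0.54 = 0.176467…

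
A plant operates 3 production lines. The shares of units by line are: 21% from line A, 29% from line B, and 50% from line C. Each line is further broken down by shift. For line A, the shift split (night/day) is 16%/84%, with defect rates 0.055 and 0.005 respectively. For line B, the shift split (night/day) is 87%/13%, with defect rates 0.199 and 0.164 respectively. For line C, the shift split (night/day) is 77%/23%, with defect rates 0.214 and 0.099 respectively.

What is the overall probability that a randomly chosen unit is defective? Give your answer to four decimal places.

0.1529

P(D|A) = 0.16·0.055 + 0.84·0.005 = 0.0088 + 0.0042 = 0.013
P(D|B) = 0.87·0.199 + 0.13·0.164 = 0.17313 + 0.02132 = 0.19445
P(D|C) = 0.77·0.214 + 0.23·0.099 = 0.16478 + 0.02277 = 0.18755
Then overall,
P(D) = 0.21·0.013 + 0.29·0.19445 + 0.5·0.18755
      = 0.00273 + 0.0563905 + 0.093775 = 0.1528955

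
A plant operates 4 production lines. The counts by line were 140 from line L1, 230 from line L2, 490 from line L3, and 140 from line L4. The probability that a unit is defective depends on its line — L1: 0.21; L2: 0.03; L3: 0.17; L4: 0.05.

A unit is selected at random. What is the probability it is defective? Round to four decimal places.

Total: 140 + 230 + 490 + 140 = 1000.
P(L1) = 140/1000 = 0.14. P(L2) = 230/1000 = 0.23. P(L3) = 490/1000 = 0.49. P(L4) = 140/1000 = 0.14.
P(D) = P(D|L1)·P(L1) + P(D|L2)·P(L2) + P(D|L3)·P(L3) + P(D|L4)·P(L4)
      = 0.21·0.14 + 0.03·0.23 + 0.17·0.49 + 0.05·0.14
      = 0.0294 + 0.0069 + 0.0833 + 0.007 = 0.1266

P(D) ≈ 0.1266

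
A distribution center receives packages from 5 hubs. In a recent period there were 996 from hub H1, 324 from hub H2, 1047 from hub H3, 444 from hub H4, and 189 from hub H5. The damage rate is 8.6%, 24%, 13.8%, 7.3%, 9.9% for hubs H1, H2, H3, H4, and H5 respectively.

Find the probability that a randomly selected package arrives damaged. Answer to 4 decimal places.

Total: 996 + 324 + 1047 + 444 + 189 = 3000.
P(H1) = 996/3000 = 0.332. P(H2) = 324/3000 = 0.108. P(H3) = 1047/3000 = 0.349. P(H4) = 444/3000 = 0.148. P(H5) = 189/3000 = 0.063.
P(D) = P(D|H1)·P(H1) + P(D|H2)·P(H2) + P(D|H3)·P(H3) + P(D|H4)·P(H4) + P(D|H5)·P(H5)
      = 0.086·0.332 + 0.24·0.108 + 0.138·0.349 + 0.073·0.148 + 0.099·0.063
      = 0.028552 + 0.02592 + 0.048162 + 0.010804 + 0.006237 = 0.119675

P(D) ≈ 0.1197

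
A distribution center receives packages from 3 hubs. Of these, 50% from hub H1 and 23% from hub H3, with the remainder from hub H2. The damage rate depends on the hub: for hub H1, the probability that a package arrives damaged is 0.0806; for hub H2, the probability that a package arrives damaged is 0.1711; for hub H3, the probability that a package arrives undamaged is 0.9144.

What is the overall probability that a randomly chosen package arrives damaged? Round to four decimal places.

P(D) ≈ 0.1062

P(H2) = 1 − (0.5 + 0.23) = 0.27.
P(D|H3) = 1 − 0.9144 = 0.0856.
Using total probability over the partition,
P(D) = P(D|H1)·P(H1) + P(D|H2)·P(H2) + P(D|H3)·P(H3)
      = 0.0806·0.5 + 0.1711·0.27 + 0.0856·0.23
      = 0.0403 + 0.046197 + 0.019688 = 0.106185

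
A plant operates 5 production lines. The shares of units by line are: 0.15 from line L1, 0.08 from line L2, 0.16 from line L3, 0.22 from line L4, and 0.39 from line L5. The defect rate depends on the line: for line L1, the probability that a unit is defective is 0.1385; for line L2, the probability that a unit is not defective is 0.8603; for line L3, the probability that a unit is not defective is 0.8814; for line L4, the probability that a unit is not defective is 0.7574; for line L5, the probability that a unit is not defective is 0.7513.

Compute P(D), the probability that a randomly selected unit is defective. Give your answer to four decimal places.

P(D|L2) = 1 − 0.8603 = 0.1397.
P(D|L3) = 1 − 0.8814 = 0.1186.
P(D|L4) = 1 − 0.7574 = 0.2426.
P(D|L5) = 1 − 0.7513 = 0.2487.
P(D) = P(D|L1)·P(L1) + P(D|L2)·P(L2) + P(D|L3)·P(L3) + P(D|L4)·P(L4) + P(D|L5)·P(L5)
      = 0.1385·0.15 + 0.1397·0.08 + 0.1186·0.16 + 0.2426·0.22 + 0.2487·0.39
      = 0.020775 + 0.011176 + 0.018976 + 0.053372 + 0.096993 = 0.201292

0.2013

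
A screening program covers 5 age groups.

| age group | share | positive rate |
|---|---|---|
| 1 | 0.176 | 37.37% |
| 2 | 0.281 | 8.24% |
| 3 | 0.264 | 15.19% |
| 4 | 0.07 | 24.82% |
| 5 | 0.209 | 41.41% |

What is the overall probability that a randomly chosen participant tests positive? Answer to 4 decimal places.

P(T) ≈ 0.2329

P(T) = P(T|1)·P(1) + P(T|2)·P(2) + P(T|3)·P(3) + P(T|4)·P(4) + P(T|5)·P(5)
      = 0.3737·0.176 + 0.0824·0.281 + 0.1519·0.264 + 0.2482·0.07 + 0.4141·0.209
      = 0.0657712 + 0.0231544 + 0.0401016 + 0.017374 + 0.0865469 = 0.2329481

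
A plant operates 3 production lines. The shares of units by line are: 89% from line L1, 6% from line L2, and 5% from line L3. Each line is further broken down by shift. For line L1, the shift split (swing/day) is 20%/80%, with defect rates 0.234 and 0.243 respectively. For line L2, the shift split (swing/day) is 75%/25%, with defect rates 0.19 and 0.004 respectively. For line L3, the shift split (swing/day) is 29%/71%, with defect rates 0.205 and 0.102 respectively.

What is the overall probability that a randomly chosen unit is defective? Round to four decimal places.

0.2299

P(D|L1) = 0.2·0.234 + 0.8·0.243 = 0.0468 + 0.1944 = 0.2412
P(D|L2) = 0.75·0.19 + 0.25·0.004 = 0.1425 + 0.001 = 0.1435
P(D|L3) = 0.29·0.205 + 0.71·0.102 = 0.05945 + 0.07242 = 0.13187
Then overall,
P(D) = 0.89·0.2412 + 0.06·0.1435 + 0.05·0.13187
      = 0.214668 + 0.00861 + 0.0065935 = 0.2298715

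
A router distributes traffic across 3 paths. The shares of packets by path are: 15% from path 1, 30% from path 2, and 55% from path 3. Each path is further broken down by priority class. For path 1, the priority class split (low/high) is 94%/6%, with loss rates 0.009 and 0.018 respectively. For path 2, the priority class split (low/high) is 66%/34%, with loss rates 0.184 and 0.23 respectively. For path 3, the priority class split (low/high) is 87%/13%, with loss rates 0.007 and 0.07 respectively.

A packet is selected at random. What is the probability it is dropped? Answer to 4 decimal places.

P(L|1) = 0.94·0.009 + 0.06·0.018 = 0.00846 + 0.00108 = 0.00954
P(L|2) = 0.66·0.184 + 0.34·0.23 = 0.12144 + 0.0782 = 0.19964
P(L|3) = 0.87·0.007 + 0.13·0.07 = 0.00609 + 0.0091 = 0.01519
By total probability over the outer partition,
P(L) = 0.15·0.00954 + 0.3·0.19964 + 0.55·0.01519
      = 0.001431 + 0.059892 + 0.0083545 = 0.0696775

P(L) ≈ 0.0697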